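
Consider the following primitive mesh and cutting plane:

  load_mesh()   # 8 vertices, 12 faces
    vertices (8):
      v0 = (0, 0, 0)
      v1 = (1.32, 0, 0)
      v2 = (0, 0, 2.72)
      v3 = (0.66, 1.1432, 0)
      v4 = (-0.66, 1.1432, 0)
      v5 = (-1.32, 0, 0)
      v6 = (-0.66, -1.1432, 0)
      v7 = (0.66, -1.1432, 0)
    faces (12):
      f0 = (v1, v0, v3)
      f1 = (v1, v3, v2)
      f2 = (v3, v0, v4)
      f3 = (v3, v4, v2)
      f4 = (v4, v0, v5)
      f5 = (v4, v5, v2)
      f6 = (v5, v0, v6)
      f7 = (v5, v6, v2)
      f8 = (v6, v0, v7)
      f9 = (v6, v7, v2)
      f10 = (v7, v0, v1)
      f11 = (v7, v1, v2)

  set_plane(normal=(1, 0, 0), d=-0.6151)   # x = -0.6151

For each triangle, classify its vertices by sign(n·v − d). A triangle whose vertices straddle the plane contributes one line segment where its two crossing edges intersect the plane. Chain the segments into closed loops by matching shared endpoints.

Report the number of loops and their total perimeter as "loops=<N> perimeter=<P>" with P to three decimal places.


Straddling triangles (8 of 12):
  (v3,v0,v4) [++-] → (-0.6151, 1.06543, 0)–(-0.6151, 1.1432, 0)  len=0.0778
  (v3,v4,v2) [+-+] → (-0.6151, 1.1432, 0)–(-0.6151, 1.06543, 0.185042)  len=0.2007
  (v4,v0,v5) [-+-] → (-0.6151, 1.06543, 0)–(-0.6151, 0, 0)  len=1.0654
  (v4,v5,v2) [--+] → (-0.6151, 0, 1.45252)–(-0.6151, 1.06543, 0.185042)  len=1.6558
  (v5,v0,v6) [-+-] → (-0.6151, 0, 0)–(-0.6151, -1.06543, 0)  len=1.0654
  (v5,v6,v2) [--+] → (-0.6151, -1.06543, 0.185042)–(-0.6151, 0, 1.45252)  len=1.6558
  (v6,v0,v7) [-++] → (-0.6151, -1.06543, 0)–(-0.6151, -1.1432, 0)  len=0.0778
  (v6,v7,v2) [-++] → (-0.6151, -1.1432, 0)–(-0.6151, -1.06543, 0.185042)  len=0.2007

Chained into 1 loop(s):
  loop 1: 8 segments, perimeter = 5.9994
Total perimeter = 5.999

loops=1 perimeter=5.999


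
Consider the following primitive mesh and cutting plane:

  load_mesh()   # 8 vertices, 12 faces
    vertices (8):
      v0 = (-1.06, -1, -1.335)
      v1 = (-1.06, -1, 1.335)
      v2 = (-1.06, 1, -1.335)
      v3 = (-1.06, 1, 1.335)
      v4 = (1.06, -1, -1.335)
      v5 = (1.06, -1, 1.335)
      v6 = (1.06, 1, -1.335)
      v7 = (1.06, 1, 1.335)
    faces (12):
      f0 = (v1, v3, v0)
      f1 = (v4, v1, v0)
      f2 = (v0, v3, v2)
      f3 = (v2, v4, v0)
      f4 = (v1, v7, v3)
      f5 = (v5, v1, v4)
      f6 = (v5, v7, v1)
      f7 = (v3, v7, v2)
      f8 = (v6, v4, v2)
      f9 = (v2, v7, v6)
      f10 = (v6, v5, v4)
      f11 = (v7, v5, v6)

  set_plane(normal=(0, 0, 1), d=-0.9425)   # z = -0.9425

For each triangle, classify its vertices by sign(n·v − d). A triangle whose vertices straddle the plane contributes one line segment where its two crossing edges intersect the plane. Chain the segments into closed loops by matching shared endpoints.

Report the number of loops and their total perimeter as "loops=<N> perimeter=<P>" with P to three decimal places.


Straddling triangles (8 of 12):
  (v1,v3,v0) [++-] → (-1.06, -0.705993, -0.9425)–(-1.06, -1, -0.9425)  len=0.2940
  (v4,v1,v0) [-+-] → (0.748352, -1, -0.9425)–(-1.06, -1, -0.9425)  len=1.8084
  (v0,v3,v2) [-+-] → (-1.06, -0.705993, -0.9425)–(-1.06, 1, -0.9425)  len=1.7060
  (v5,v1,v4) [++-] → (0.748352, -1, -0.9425)–(1.06, -1, -0.9425)  len=0.3116
  (v3,v7,v2) [++-] → (-0.748352, 1, -0.9425)–(-1.06, 1, -0.9425)  len=0.3116
  (v2,v7,v6) [-+-] → (-0.748352, 1, -0.9425)–(1.06, 1, -0.9425)  len=1.8084
  (v6,v5,v4) [-+-] → (1.06, 0.705993, -0.9425)–(1.06, -1, -0.9425)  len=1.7060
  (v7,v5,v6) [++-] → (1.06, 0.705993, -0.9425)–(1.06, 1, -0.9425)  len=0.2940

Chained into 1 loop(s):
  loop 1: 8 segments, perimeter = 8.2400
Total perimeter = 8.240

loops=1 perimeter=8.240


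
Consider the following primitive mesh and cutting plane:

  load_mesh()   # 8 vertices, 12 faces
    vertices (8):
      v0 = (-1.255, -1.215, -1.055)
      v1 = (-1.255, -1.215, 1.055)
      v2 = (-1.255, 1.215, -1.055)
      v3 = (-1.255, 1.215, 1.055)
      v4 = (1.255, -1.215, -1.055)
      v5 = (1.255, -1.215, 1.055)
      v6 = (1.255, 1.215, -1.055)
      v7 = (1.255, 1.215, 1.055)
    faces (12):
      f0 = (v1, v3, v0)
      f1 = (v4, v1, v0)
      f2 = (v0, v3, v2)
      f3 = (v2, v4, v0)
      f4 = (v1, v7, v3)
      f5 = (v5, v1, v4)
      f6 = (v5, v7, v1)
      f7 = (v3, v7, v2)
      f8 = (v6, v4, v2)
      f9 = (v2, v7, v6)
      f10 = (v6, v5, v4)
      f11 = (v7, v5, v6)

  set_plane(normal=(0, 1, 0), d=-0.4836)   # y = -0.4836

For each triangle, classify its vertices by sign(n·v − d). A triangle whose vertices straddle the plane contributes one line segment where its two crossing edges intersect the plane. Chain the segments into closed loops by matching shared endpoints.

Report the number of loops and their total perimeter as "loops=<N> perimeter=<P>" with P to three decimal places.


loops=1 perimeter=9.240

Straddling triangles (8 of 12):
  (v1,v3,v0) [-+-] → (-1.255, -0.4836, 1.055)–(-1.255, -0.4836, -0.419916)  len=1.4749
  (v0,v3,v2) [-++] → (-1.255, -0.4836, -0.419916)–(-1.255, -0.4836, -1.055)  len=0.6351
  (v2,v4,v0) [+--] → (0.499521, -0.4836, -1.055)–(-1.255, -0.4836, -1.055)  len=1.7545
  (v1,v7,v3) [-++] → (-0.499521, -0.4836, 1.055)–(-1.255, -0.4836, 1.055)  len=0.7555
  (v5,v7,v1) [-+-] → (1.255, -0.4836, 1.055)–(-0.499521, -0.4836, 1.055)  len=1.7545
  (v6,v4,v2) [+-+] → (1.255, -0.4836, -1.055)–(0.499521, -0.4836, -1.055)  len=0.7555
  (v6,v5,v4) [+--] → (1.255, -0.4836, 0.419916)–(1.255, -0.4836, -1.055)  len=1.4749
  (v7,v5,v6) [+-+] → (1.255, -0.4836, 1.055)–(1.255, -0.4836, 0.419916)  len=0.6351

Chained into 1 loop(s):
  loop 1: 8 segments, perimeter = 9.2400
Total perimeter = 9.240


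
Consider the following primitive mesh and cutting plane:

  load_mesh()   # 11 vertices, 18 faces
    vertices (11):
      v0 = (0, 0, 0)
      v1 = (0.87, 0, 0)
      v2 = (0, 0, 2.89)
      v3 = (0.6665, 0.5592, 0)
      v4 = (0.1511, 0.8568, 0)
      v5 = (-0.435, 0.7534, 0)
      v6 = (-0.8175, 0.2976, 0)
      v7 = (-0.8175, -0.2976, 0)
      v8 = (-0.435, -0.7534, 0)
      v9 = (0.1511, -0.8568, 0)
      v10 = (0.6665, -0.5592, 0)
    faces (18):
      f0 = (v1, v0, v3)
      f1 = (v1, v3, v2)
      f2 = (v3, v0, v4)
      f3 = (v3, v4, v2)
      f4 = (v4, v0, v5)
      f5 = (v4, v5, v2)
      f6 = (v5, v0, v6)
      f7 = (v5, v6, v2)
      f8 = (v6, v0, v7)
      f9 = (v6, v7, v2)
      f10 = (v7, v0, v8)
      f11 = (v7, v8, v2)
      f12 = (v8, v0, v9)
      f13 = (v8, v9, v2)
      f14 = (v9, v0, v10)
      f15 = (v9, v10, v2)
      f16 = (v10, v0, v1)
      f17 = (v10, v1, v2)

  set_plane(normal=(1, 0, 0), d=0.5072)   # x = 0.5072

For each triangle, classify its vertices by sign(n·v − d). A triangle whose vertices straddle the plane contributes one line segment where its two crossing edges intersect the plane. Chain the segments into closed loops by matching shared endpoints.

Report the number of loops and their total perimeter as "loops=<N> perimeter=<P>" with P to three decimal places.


Straddling triangles (8 of 18):
  (v1,v0,v3) [+-+] → (0.5072, 0, 0)–(0.5072, 0.425546, 0)  len=0.4255
  (v1,v3,v2) [++-] → (0.5072, 0.425546, 0.690738)–(0.5072, 0, 1.20516)  len=0.6676
  (v3,v0,v4) [+--] → (0.5072, 0.425546, 0)–(0.5072, 0.651182, 0)  len=0.2256
  (v3,v4,v2) [+--] → (0.5072, 0.651182, 0)–(0.5072, 0.425546, 0.690738)  len=0.7267
  (v9,v0,v10) [--+] → (0.5072, -0.425546, 0)–(0.5072, -0.651182, 0)  len=0.2256
  (v9,v10,v2) [-+-] → (0.5072, -0.651182, 0)–(0.5072, -0.425546, 0.690738)  len=0.7267
  (v10,v0,v1) [+-+] → (0.5072, -0.425546, 0)–(0.5072, 0, 0)  len=0.4255
  (v10,v1,v2) [++-] → (0.5072, 0, 1.20516)–(0.5072, -0.425546, 0.690738)  len=0.6676

Chained into 1 loop(s):
  loop 1: 8 segments, perimeter = 4.0909
Total perimeter = 4.091

loops=1 perimeter=4.091


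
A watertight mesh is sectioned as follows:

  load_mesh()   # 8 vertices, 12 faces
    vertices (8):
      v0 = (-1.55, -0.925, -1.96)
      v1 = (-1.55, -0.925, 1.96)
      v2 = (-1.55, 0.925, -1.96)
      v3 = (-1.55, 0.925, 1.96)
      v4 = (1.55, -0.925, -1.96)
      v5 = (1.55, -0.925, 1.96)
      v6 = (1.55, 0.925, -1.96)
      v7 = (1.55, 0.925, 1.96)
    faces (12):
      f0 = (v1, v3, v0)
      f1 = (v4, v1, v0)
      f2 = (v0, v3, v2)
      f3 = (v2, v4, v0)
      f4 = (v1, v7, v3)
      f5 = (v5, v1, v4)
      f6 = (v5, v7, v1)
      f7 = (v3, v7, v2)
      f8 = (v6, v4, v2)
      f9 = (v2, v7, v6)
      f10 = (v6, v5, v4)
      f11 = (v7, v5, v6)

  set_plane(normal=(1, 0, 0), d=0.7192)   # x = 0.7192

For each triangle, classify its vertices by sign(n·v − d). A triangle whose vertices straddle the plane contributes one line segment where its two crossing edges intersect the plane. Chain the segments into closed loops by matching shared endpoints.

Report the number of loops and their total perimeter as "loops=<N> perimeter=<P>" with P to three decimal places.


loops=1 perimeter=11.540

Straddling triangles (8 of 12):
  (v4,v1,v0) [+--] → (0.7192, -0.925, -0.90944)–(0.7192, -0.925, -1.96)  len=1.0506
  (v2,v4,v0) [-+-] → (0.7192, -0.4292, -1.96)–(0.7192, -0.925, -1.96)  len=0.4958
  (v1,v7,v3) [-+-] → (0.7192, 0.4292, 1.96)–(0.7192, 0.925, 1.96)  len=0.4958
  (v5,v1,v4) [+-+] → (0.7192, -0.925, 1.96)–(0.7192, -0.925, -0.90944)  len=2.8694
  (v5,v7,v1) [++-] → (0.7192, 0.4292, 1.96)–(0.7192, -0.925, 1.96)  len=1.3542
  (v3,v7,v2) [-+-] → (0.7192, 0.925, 1.96)–(0.7192, 0.925, 0.90944)  len=1.0506
  (v6,v4,v2) [++-] → (0.7192, -0.4292, -1.96)–(0.7192, 0.925, -1.96)  len=1.3542
  (v2,v7,v6) [-++] → (0.7192, 0.925, 0.90944)–(0.7192, 0.925, -1.96)  len=2.8694

Chained into 1 loop(s):
  loop 1: 8 segments, perimeter = 11.5400
Total perimeter = 11.540


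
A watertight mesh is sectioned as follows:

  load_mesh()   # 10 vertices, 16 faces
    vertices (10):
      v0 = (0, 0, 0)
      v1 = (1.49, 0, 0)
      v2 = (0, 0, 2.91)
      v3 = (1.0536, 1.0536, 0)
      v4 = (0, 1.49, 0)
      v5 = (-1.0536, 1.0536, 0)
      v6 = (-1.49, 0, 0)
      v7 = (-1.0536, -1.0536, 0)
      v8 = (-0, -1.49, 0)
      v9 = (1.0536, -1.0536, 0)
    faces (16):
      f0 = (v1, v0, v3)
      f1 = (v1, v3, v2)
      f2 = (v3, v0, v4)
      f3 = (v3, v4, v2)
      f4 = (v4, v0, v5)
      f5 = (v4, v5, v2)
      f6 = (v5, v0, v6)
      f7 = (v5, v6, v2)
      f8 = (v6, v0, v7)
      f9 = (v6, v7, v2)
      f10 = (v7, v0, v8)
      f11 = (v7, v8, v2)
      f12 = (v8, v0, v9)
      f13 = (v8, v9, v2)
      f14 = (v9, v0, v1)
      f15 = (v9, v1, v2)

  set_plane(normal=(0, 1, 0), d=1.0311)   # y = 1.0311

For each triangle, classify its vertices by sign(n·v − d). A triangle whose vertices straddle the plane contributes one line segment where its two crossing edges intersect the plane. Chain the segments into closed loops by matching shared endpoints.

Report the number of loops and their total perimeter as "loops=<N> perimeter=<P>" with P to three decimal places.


Straddling triangles (8 of 16):
  (v1,v0,v3) [--+] → (1.0311, 1.0311, 0)–(1.06292, 1.0311, 0)  len=0.0318
  (v1,v3,v2) [-+-] → (1.06292, 1.0311, 0)–(1.0311, 1.0311, 0.0621441)  len=0.0698
  (v3,v0,v4) [+-+] → (1.0311, 1.0311, 0)–(0, 1.0311, 0)  len=1.0311
  (v3,v4,v2) [++-] → (0, 1.0311, 0.896241)–(1.0311, 1.0311, 0.0621441)  len=1.3262
  (v4,v0,v5) [+-+] → (0, 1.0311, 0)–(-1.0311, 1.0311, 0)  len=1.0311
  (v4,v5,v2) [++-] → (-1.0311, 1.0311, 0.0621441)–(0, 1.0311, 0.896241)  len=1.3262
  (v5,v0,v6) [+--] → (-1.0311, 1.0311, 0)–(-1.06292, 1.0311, 0)  len=0.0318
  (v5,v6,v2) [+--] → (-1.06292, 1.0311, 0)–(-1.0311, 1.0311, 0.0621441)  len=0.0698

Chained into 1 loop(s):
  loop 1: 8 segments, perimeter = 4.9179
Total perimeter = 4.918

loops=1 perimeter=4.918


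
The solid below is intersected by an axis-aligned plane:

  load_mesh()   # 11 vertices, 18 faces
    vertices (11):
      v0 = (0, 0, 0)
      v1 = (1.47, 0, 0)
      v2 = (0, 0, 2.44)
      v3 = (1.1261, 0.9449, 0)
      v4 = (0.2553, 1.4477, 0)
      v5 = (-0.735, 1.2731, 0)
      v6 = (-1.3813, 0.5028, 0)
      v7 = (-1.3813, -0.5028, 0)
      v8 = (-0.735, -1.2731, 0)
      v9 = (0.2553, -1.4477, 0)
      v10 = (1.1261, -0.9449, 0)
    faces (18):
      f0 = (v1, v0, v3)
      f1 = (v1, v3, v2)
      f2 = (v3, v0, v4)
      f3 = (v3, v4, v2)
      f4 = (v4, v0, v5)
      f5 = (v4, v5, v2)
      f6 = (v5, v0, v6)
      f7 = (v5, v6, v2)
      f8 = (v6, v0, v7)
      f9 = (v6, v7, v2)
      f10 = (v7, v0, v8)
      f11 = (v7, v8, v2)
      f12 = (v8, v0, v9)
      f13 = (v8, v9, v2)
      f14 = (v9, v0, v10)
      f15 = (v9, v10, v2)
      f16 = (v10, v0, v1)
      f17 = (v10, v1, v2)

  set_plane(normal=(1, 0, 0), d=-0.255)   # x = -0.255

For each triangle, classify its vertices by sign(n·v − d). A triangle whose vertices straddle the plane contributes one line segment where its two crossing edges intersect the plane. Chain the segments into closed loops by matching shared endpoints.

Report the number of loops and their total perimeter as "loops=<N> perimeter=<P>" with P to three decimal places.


loops=1 perimeter=7.633

Straddling triangles (10 of 18):
  (v4,v0,v5) [++-] → (-0.255, 0.441688, 0)–(-0.255, 1.35773, 0)  len=0.9160
  (v4,v5,v2) [+-+] → (-0.255, 1.35773, 0)–(-0.255, 0.441688, 1.59347)  len=1.8380
  (v5,v0,v6) [-+-] → (-0.255, 0.441688, 0)–(-0.255, 0.0928213, 0)  len=0.3489
  (v5,v6,v2) [--+] → (-0.255, 0.0928213, 1.98955)–(-0.255, 0.441688, 1.59347)  len=0.5278
  (v6,v0,v7) [-+-] → (-0.255, 0.0928213, 0)–(-0.255, -0.0928213, 0)  len=0.1856
  (v6,v7,v2) [--+] → (-0.255, -0.0928213, 1.98955)–(-0.255, 0.0928213, 1.98955)  len=0.1856
  (v7,v0,v8) [-+-] → (-0.255, -0.0928213, 0)–(-0.255, -0.441688, 0)  len=0.3489
  (v7,v8,v2) [--+] → (-0.255, -0.441688, 1.59347)–(-0.255, -0.0928213, 1.98955)  len=0.5278
  (v8,v0,v9) [-++] → (-0.255, -0.441688, 0)–(-0.255, -1.35773, 0)  len=0.9160
  (v8,v9,v2) [-++] → (-0.255, -1.35773, 0)–(-0.255, -0.441688, 1.59347)  len=1.8380

Chained into 1 loop(s):
  loop 1: 10 segments, perimeter = 7.6328
Total perimeter = 7.633


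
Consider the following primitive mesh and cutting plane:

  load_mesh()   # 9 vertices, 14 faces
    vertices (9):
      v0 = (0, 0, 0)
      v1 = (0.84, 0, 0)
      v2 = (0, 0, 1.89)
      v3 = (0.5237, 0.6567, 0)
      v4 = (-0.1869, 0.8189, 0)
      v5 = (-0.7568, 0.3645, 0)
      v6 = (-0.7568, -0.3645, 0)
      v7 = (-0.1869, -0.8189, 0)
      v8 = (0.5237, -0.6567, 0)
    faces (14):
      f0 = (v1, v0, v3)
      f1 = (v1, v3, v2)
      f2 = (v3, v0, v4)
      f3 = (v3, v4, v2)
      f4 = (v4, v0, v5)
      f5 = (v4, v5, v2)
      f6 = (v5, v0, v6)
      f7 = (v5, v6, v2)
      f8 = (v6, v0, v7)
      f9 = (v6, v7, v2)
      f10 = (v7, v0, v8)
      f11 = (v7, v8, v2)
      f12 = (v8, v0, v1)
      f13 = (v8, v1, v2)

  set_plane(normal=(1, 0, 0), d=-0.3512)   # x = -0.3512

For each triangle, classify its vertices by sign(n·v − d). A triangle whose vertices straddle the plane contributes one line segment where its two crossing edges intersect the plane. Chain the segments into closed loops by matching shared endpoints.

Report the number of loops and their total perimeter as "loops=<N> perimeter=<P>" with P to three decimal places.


Straddling triangles (6 of 14):
  (v4,v0,v5) [++-] → (-0.3512, 0.16915, 0)–(-0.3512, 0.687898, 0)  len=0.5187
  (v4,v5,v2) [+-+] → (-0.3512, 0.687898, 0)–(-0.3512, 0.16915, 1.01293)  len=1.1380
  (v5,v0,v6) [-+-] → (-0.3512, 0.16915, 0)–(-0.3512, -0.16915, 0)  len=0.3383
  (v5,v6,v2) [--+] → (-0.3512, -0.16915, 1.01293)–(-0.3512, 0.16915, 1.01293)  len=0.3383
  (v6,v0,v7) [-++] → (-0.3512, -0.16915, 0)–(-0.3512, -0.687898, 0)  len=0.5187
  (v6,v7,v2) [-++] → (-0.3512, -0.687898, 0)–(-0.3512, -0.16915, 1.01293)  len=1.1380

Chained into 1 loop(s):
  loop 1: 6 segments, perimeter = 3.9902
Total perimeter = 3.990

loops=1 perimeter=3.990


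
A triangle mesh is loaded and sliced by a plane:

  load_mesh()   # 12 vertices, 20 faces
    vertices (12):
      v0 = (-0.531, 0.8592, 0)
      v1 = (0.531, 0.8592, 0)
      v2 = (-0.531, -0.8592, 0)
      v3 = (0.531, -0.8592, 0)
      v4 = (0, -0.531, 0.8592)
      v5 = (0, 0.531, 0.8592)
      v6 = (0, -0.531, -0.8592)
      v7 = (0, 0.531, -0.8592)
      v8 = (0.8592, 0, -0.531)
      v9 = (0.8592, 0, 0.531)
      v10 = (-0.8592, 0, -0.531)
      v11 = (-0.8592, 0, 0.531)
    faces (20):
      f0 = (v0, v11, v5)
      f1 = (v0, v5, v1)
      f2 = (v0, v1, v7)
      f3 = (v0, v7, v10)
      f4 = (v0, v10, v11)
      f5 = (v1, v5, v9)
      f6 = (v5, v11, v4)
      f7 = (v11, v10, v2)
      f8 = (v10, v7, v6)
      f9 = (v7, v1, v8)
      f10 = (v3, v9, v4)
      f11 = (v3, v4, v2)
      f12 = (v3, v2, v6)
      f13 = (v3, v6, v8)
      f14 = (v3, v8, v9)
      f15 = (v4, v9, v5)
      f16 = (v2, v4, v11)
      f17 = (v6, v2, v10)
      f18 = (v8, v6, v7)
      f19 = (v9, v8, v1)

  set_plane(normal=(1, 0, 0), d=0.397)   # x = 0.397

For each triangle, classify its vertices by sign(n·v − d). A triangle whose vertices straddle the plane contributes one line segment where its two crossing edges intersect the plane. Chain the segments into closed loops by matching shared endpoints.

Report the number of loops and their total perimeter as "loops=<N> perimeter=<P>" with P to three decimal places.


loops=1 perimeter=4.847

Straddling triangles (10 of 20):
  (v0,v5,v1) [--+] → (0.397, 0.776377, 0.216823)–(0.397, 0.8592, 0)  len=0.2321
  (v0,v1,v7) [-+-] → (0.397, 0.8592, 0)–(0.397, 0.776377, -0.216823)  len=0.2321
  (v1,v5,v9) [+-+] → (0.397, 0.776377, 0.216823)–(0.397, 0.285647, 0.707553)  len=0.6940
  (v7,v1,v8) [-++] → (0.397, 0.776377, -0.216823)–(0.397, 0.285647, -0.707553)  len=0.6940
  (v3,v9,v4) [++-] → (0.397, -0.285647, 0.707553)–(0.397, -0.776377, 0.216823)  len=0.6940
  (v3,v4,v2) [+--] → (0.397, -0.776377, 0.216823)–(0.397, -0.8592, 0)  len=0.2321
  (v3,v2,v6) [+--] → (0.397, -0.8592, 0)–(0.397, -0.776377, -0.216823)  len=0.2321
  (v3,v6,v8) [+-+] → (0.397, -0.776377, -0.216823)–(0.397, -0.285647, -0.707553)  len=0.6940
  (v4,v9,v5) [-+-] → (0.397, -0.285647, 0.707553)–(0.397, 0.285647, 0.707553)  len=0.5713
  (v8,v6,v7) [+--] → (0.397, -0.285647, -0.707553)–(0.397, 0.285647, -0.707553)  len=0.5713

Chained into 1 loop(s):
  loop 1: 10 segments, perimeter = 4.8470
Total perimeter = 4.847


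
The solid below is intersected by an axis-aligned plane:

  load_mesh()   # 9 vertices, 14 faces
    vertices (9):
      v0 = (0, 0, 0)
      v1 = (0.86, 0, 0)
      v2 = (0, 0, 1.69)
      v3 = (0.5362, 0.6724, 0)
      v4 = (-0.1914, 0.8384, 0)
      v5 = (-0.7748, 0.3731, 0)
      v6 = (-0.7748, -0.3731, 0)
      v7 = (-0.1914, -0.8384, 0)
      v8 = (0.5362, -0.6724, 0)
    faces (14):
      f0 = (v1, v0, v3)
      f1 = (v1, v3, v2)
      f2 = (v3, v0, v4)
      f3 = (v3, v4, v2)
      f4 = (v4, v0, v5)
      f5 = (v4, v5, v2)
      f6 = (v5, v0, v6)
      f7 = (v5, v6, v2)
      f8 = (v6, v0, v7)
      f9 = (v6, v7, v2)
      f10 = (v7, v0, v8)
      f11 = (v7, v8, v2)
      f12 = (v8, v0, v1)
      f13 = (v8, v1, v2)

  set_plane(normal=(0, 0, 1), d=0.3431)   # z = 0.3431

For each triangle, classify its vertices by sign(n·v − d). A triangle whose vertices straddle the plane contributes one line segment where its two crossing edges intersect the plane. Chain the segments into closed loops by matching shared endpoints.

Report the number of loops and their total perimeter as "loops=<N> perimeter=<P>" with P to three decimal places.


Straddling triangles (7 of 14):
  (v1,v3,v2) [--+] → (0.427342, 0.535891, 0.3431)–(0.685405, 0, 0.3431)  len=0.5948
  (v3,v4,v2) [--+] → (-0.152542, 0.66819, 0.3431)–(0.427342, 0.535891, 0.3431)  len=0.5948
  (v4,v5,v2) [--+] → (-0.617502, 0.297354, 0.3431)–(-0.152542, 0.66819, 0.3431)  len=0.5947
  (v5,v6,v2) [--+] → (-0.617502, -0.297354, 0.3431)–(-0.617502, 0.297354, 0.3431)  len=0.5947
  (v6,v7,v2) [--+] → (-0.152542, -0.66819, 0.3431)–(-0.617502, -0.297354, 0.3431)  len=0.5947
  (v7,v8,v2) [--+] → (0.427342, -0.535891, 0.3431)–(-0.152542, -0.66819, 0.3431)  len=0.5948
  (v8,v1,v2) [--+] → (0.685405, 0, 0.3431)–(0.427342, -0.535891, 0.3431)  len=0.5948

Chained into 1 loop(s):
  loop 1: 7 segments, perimeter = 4.1633
Total perimeter = 4.163

loops=1 perimeter=4.163


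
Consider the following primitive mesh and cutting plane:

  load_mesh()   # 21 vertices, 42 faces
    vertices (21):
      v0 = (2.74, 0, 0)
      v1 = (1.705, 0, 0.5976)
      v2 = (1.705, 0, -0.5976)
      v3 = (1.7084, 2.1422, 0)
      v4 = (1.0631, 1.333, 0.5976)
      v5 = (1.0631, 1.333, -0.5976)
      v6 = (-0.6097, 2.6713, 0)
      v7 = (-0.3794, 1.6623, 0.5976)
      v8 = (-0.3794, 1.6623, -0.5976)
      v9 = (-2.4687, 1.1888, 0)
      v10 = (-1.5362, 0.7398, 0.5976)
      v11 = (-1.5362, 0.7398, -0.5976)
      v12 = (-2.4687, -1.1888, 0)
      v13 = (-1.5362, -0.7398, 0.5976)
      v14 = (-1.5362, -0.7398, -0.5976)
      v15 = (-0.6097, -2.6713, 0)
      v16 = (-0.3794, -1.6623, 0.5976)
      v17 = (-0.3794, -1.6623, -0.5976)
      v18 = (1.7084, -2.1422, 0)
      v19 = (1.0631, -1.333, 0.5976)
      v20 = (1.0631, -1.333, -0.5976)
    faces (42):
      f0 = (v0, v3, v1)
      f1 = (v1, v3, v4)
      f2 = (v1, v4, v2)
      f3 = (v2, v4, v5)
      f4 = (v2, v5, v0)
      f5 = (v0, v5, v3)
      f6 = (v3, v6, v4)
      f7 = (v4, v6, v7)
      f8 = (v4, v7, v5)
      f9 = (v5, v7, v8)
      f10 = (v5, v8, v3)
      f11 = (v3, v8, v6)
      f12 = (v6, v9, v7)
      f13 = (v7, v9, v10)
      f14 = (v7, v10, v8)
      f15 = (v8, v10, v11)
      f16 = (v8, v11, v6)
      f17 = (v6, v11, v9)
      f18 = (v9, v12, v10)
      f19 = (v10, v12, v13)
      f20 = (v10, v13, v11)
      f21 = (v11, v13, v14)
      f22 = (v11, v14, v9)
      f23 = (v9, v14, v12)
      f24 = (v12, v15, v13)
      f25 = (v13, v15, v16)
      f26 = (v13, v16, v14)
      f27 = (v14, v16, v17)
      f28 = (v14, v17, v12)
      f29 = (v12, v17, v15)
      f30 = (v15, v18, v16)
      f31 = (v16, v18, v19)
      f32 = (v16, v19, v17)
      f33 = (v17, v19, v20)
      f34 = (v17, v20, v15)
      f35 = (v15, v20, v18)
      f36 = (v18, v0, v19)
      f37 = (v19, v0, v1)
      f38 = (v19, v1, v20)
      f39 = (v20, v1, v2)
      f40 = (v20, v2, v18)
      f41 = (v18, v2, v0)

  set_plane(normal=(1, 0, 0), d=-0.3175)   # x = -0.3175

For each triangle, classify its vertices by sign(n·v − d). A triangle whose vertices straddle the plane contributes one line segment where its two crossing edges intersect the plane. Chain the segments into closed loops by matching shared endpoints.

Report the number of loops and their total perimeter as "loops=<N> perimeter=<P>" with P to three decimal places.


loops=2 perimeter=6.902

Straddling triangles (12 of 42):
  (v3,v6,v4) [+-+] → (-0.3175, 2.60461, 0)–(-0.3175, 2.43753, 0.104387)  len=0.1970
  (v4,v6,v7) [+--] → (-0.3175, 2.43753, 0.104387)–(-0.3175, 1.64817, 0.5976)  len=0.9308
  (v4,v7,v5) [+-+] → (-0.3175, 1.64817, 0.5976)–(-0.3175, 1.64817, 0.546312)  len=0.0513
  (v5,v7,v8) [+--] → (-0.3175, 1.64817, 0.546312)–(-0.3175, 1.64817, -0.5976)  len=1.1439
  (v5,v8,v3) [+-+] → (-0.3175, 1.64817, -0.5976)–(-0.3175, 1.67653, -0.579882)  len=0.0334
  (v3,v8,v6) [+--] → (-0.3175, 1.67653, -0.579882)–(-0.3175, 2.60461, 0)  len=1.0943
  (v15,v18,v16) [-+-] → (-0.3175, -2.60461, 0)–(-0.3175, -1.67653, 0.579882)  len=1.0943
  (v16,v18,v19) [-++] → (-0.3175, -1.67653, 0.579882)–(-0.3175, -1.64817, 0.5976)  len=0.0334
  (v16,v19,v17) [-+-] → (-0.3175, -1.64817, 0.5976)–(-0.3175, -1.64817, -0.546312)  len=1.1439
  (v17,v19,v20) [-++] → (-0.3175, -1.64817, -0.546312)–(-0.3175, -1.64817, -0.5976)  len=0.0513
  (v17,v20,v15) [-+-] → (-0.3175, -1.64817, -0.5976)–(-0.3175, -2.43753, -0.104387)  len=0.9308
  (v15,v20,v18) [-++] → (-0.3175, -2.43753, -0.104387)–(-0.3175, -2.60461, 0)  len=0.1970

Chained into 2 loop(s):
  loop 1: 6 segments, perimeter = 3.4508
  loop 2: 6 segments, perimeter = 3.4508
Total perimeter = 6.902


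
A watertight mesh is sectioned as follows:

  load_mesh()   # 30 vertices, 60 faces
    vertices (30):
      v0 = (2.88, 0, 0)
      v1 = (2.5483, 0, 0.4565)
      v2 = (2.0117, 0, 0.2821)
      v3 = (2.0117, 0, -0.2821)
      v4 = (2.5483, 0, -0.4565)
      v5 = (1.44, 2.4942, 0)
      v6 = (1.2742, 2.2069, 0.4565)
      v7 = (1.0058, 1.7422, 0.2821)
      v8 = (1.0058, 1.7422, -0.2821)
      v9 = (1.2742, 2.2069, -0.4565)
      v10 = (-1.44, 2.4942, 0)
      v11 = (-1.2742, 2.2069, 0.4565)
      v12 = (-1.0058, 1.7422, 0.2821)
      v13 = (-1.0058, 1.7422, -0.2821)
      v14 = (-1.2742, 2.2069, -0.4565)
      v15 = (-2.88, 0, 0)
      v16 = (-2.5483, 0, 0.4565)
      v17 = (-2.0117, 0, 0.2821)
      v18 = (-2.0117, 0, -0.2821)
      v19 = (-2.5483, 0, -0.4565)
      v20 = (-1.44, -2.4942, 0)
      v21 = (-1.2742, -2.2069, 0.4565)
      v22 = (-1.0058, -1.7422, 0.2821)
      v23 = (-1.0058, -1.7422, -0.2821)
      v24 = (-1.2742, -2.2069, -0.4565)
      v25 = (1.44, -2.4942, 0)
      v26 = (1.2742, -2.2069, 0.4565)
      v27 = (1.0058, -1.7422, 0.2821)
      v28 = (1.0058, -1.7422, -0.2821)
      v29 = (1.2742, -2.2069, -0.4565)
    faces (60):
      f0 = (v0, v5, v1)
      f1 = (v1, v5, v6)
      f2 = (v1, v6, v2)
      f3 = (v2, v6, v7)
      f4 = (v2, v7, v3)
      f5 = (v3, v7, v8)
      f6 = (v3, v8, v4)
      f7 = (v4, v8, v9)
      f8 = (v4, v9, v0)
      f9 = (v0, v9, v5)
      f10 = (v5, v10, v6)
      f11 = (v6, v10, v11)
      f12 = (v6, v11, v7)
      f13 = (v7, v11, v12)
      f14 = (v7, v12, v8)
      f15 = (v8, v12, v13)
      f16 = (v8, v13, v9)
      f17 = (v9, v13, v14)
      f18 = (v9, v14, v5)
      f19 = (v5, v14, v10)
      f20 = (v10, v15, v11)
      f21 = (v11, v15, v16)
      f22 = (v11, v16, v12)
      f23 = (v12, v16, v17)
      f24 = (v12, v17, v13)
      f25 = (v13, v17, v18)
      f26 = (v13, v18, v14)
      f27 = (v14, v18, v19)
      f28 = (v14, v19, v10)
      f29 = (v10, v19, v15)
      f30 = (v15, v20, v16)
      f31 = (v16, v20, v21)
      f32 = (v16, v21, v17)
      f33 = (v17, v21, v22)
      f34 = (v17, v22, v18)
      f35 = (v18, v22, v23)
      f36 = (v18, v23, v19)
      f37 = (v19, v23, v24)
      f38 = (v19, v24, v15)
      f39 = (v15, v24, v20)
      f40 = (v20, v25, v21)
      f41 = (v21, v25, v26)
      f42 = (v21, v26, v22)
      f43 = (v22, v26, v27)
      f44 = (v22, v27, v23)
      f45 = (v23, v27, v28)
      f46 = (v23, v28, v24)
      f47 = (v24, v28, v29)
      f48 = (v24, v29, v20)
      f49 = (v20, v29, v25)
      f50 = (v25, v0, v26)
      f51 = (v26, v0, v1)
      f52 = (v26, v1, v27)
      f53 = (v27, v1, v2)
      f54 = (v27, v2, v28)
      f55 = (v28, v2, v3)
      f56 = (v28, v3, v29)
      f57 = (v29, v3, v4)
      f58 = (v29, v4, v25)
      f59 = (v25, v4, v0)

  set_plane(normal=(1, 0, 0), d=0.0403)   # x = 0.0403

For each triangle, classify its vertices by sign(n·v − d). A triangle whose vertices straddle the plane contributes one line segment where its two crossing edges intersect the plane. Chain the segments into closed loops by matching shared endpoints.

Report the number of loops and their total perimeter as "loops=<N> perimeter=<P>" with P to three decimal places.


Straddling triangles (20 of 60):
  (v5,v10,v6) [+-+] → (0.0403, 2.4942, 0)–(0.0403, 2.33751, 0.248971)  len=0.2942
  (v6,v10,v11) [+--] → (0.0403, 2.33751, 0.248971)–(0.0403, 2.2069, 0.4565)  len=0.2452
  (v6,v11,v7) [+-+] → (0.0403, 2.2069, 0.4565)–(0.0403, 1.93898, 0.355952)  len=0.2862
  (v7,v11,v12) [+--] → (0.0403, 1.93898, 0.355952)–(0.0403, 1.7422, 0.2821)  len=0.2102
  (v7,v12,v8) [+-+] → (0.0403, 1.7422, 0.2821)–(0.0403, 1.7422, -0.0113031)  len=0.2934
  (v8,v12,v13) [+--] → (0.0403, 1.7422, -0.0113031)–(0.0403, 1.7422, -0.2821)  len=0.2708
  (v8,v13,v9) [+-+] → (0.0403, 1.7422, -0.2821)–(0.0403, 1.95541, -0.362117)  len=0.2277
  (v9,v13,v14) [+--] → (0.0403, 1.95541, -0.362117)–(0.0403, 2.2069, -0.4565)  len=0.2686
  (v9,v14,v5) [+-+] → (0.0403, 2.2069, -0.4565)–(0.0403, 2.34604, -0.235415)  len=0.2612
  (v5,v14,v10) [+--] → (0.0403, 2.34604, -0.235415)–(0.0403, 2.4942, 0)  len=0.2782
  (v20,v25,v21) [-+-] → (0.0403, -2.4942, 0)–(0.0403, -2.34604, 0.235415)  len=0.2782
  (v21,v25,v26) [-++] → (0.0403, -2.34604, 0.235415)–(0.0403, -2.2069, 0.4565)  len=0.2612
  (v21,v26,v22) [-+-] → (0.0403, -2.2069, 0.4565)–(0.0403, -1.95541, 0.362117)  len=0.2686
  (v22,v26,v27) [-++] → (0.0403, -1.95541, 0.362117)–(0.0403, -1.7422, 0.2821)  len=0.2277
  (v22,v27,v23) [-+-] → (0.0403, -1.7422, 0.2821)–(0.0403, -1.7422, 0.0113031)  len=0.2708
  (v23,v27,v28) [-++] → (0.0403, -1.7422, 0.0113031)–(0.0403, -1.7422, -0.2821)  len=0.2934
  (v23,v28,v24) [-+-] → (0.0403, -1.7422, -0.2821)–(0.0403, -1.93898, -0.355952)  len=0.2102
  (v24,v28,v29) [-++] → (0.0403, -1.93898, -0.355952)–(0.0403, -2.2069, -0.4565)  len=0.2862
  (v24,v29,v20) [-+-] → (0.0403, -2.2069, -0.4565)–(0.0403, -2.33751, -0.248971)  len=0.2452
  (v20,v29,v25) [-++] → (0.0403, -2.33751, -0.248971)–(0.0403, -2.4942, 0)  len=0.2942

Chained into 2 loop(s):
  loop 1: 10 segments, perimeter = 2.6357
  loop 2: 10 segments, perimeter = 2.6357
Total perimeter = 5.271

loops=2 perimeter=5.271


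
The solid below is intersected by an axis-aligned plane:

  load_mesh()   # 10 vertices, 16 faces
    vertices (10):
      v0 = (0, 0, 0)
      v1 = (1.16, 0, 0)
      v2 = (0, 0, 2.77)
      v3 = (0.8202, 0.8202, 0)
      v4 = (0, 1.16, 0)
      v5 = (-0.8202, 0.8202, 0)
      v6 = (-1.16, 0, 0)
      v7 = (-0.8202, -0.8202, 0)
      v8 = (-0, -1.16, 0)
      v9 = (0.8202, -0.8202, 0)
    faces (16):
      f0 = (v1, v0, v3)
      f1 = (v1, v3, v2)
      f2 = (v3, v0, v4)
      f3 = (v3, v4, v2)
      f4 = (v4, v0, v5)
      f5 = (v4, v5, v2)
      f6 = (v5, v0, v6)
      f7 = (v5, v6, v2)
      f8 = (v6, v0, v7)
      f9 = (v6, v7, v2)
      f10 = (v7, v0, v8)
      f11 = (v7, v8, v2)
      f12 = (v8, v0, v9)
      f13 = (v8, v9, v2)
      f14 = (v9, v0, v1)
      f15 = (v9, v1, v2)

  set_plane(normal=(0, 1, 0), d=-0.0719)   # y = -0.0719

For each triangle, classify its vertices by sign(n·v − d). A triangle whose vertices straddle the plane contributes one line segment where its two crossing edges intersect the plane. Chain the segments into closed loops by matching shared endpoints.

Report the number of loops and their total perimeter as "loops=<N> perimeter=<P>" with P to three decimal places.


Straddling triangles (8 of 16):
  (v6,v0,v7) [++-] → (-0.0719, -0.0719, 0)–(-1.13021, -0.0719, 0)  len=1.0583
  (v6,v7,v2) [+-+] → (-1.13021, -0.0719, 0)–(-0.0719, -0.0719, 2.52718)  len=2.7398
  (v7,v0,v8) [-+-] → (-0.0719, -0.0719, 0)–(0, -0.0719, 0)  len=0.0719
  (v7,v8,v2) [--+] → (0, -0.0719, 2.59831)–(-0.0719, -0.0719, 2.52718)  len=0.1011
  (v8,v0,v9) [-+-] → (0, -0.0719, 0)–(0.0719, -0.0719, 0)  len=0.0719
  (v8,v9,v2) [--+] → (0.0719, -0.0719, 2.52718)–(0, -0.0719, 2.59831)  len=0.1011
  (v9,v0,v1) [-++] → (0.0719, -0.0719, 0)–(1.13021, -0.0719, 0)  len=1.0583
  (v9,v1,v2) [-++] → (1.13021, -0.0719, 0)–(0.0719, -0.0719, 2.52718)  len=2.7398

Chained into 1 loop(s):
  loop 1: 8 segments, perimeter = 7.9424
Total perimeter = 7.942

loops=1 perimeter=7.942


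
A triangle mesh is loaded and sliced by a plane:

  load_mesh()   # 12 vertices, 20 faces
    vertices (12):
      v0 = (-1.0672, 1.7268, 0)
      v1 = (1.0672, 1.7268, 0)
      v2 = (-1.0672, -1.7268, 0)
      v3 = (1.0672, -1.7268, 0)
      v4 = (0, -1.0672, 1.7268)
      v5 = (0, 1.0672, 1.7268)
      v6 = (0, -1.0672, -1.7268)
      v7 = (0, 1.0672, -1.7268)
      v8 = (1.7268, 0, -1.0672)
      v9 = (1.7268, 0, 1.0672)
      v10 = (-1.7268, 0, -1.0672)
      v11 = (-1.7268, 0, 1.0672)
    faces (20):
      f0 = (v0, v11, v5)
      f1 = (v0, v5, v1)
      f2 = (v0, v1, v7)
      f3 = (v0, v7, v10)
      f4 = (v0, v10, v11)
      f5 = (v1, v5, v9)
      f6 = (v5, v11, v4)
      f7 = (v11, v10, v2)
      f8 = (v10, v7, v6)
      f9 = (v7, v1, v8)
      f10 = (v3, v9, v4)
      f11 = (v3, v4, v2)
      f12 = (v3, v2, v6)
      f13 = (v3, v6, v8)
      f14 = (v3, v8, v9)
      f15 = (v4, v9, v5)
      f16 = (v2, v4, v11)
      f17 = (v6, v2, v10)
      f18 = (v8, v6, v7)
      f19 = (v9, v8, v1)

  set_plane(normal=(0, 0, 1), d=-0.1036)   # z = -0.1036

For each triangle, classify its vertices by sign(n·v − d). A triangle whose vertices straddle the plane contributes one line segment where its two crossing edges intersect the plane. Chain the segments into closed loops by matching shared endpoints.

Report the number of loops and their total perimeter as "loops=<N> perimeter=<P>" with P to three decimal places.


Straddling triangles (10 of 20):
  (v0,v1,v7) [++-] → (1.00317, 1.68723, -0.1036)–(-1.00317, 1.68723, -0.1036)  len=2.0063
  (v0,v7,v10) [+--] → (-1.00317, 1.68723, -0.1036)–(-1.13123, 1.55917, -0.1036)  len=0.1811
  (v0,v10,v11) [+-+] → (-1.13123, 1.55917, -0.1036)–(-1.7268, 0, -0.1036)  len=1.6690
  (v11,v10,v2) [+-+] → (-1.7268, 0, -0.1036)–(-1.13123, -1.55917, -0.1036)  len=1.6690
  (v7,v1,v8) [-+-] → (1.00317, 1.68723, -0.1036)–(1.13123, 1.55917, -0.1036)  len=0.1811
  (v3,v2,v6) [++-] → (-1.00317, -1.68723, -0.1036)–(1.00317, -1.68723, -0.1036)  len=2.0063
  (v3,v6,v8) [+--] → (1.00317, -1.68723, -0.1036)–(1.13123, -1.55917, -0.1036)  len=0.1811
  (v3,v8,v9) [+-+] → (1.13123, -1.55917, -0.1036)–(1.7268, 0, -0.1036)  len=1.6690
  (v6,v2,v10) [-+-] → (-1.00317, -1.68723, -0.1036)–(-1.13123, -1.55917, -0.1036)  len=0.1811
  (v9,v8,v1) [+-+] → (1.7268, 0, -0.1036)–(1.13123, 1.55917, -0.1036)  len=1.6690

Chained into 1 loop(s):
  loop 1: 10 segments, perimeter = 11.4133
Total perimeter = 11.413

loops=1 perimeter=11.413


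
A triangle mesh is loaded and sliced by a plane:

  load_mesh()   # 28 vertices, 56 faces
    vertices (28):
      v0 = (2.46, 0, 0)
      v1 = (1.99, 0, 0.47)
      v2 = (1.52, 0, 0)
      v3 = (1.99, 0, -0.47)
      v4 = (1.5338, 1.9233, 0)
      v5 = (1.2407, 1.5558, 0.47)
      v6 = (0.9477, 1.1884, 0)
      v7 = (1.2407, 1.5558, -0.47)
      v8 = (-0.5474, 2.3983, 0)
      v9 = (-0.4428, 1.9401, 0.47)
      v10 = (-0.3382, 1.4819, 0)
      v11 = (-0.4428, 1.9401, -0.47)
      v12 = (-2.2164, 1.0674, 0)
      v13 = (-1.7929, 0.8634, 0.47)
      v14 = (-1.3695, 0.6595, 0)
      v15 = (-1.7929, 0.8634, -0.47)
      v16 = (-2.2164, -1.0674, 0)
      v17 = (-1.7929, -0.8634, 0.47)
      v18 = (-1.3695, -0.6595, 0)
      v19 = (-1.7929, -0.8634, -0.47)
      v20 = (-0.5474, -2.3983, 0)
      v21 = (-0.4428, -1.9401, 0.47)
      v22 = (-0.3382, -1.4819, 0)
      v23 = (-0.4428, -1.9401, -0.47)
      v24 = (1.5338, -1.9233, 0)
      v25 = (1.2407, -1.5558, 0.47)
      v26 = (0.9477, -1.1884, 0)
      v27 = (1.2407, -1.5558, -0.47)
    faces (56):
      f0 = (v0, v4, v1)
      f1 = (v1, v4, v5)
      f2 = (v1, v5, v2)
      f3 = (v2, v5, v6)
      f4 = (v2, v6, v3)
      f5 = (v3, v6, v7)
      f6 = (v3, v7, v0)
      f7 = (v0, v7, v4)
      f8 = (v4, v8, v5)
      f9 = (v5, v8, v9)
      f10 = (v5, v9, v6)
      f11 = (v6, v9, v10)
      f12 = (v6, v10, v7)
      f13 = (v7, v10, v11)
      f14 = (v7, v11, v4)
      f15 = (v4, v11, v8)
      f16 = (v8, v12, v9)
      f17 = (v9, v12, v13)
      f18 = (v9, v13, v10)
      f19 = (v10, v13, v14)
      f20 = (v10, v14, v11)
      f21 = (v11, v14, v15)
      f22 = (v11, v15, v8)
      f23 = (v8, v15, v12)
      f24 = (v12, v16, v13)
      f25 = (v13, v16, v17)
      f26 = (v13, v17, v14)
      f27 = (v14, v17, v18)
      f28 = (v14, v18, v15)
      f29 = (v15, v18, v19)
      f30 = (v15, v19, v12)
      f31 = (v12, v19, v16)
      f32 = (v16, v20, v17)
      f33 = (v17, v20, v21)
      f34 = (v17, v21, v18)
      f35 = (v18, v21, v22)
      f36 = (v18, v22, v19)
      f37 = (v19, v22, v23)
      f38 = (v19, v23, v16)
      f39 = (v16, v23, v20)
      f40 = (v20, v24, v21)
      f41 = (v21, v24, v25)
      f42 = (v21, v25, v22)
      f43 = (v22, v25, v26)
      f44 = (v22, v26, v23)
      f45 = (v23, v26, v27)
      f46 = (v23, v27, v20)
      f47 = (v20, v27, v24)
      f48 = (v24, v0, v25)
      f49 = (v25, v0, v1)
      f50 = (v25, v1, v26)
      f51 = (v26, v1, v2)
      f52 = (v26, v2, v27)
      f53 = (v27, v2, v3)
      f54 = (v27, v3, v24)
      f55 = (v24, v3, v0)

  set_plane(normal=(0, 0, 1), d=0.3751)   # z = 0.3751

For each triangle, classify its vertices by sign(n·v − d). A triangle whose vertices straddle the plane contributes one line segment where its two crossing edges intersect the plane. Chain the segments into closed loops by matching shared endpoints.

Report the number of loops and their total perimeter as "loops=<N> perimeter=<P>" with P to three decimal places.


loops=2 perimeter=24.176

Straddling triangles (28 of 56):
  (v0,v4,v1) [--+] → (1.89789, 0.388343, 0.3751)–(2.0849, 0, 0.3751)  len=0.4310
  (v1,v4,v5) [+-+] → (1.89789, 0.388343, 0.3751)–(1.29988, 1.63, 0.3751)  len=1.3782
  (v1,v5,v2) [++-] → (1.29709, 1.24166, 0.3751)–(1.8951, 0, 0.3751)  len=1.3782
  (v2,v5,v6) [-+-] → (1.29709, 1.24166, 0.3751)–(1.18154, 1.48162, 0.3751)  len=0.2663
  (v4,v8,v5) [--+] → (0.879656, 1.72591, 0.3751)–(1.29988, 1.63, 0.3751)  len=0.4310
  (v5,v8,v9) [+-+] → (0.879656, 1.72591, 0.3751)–(-0.46392, 2.03262, 0.3751)  len=1.3781
  (v5,v9,v6) [++-] → (-0.162037, 1.78832, 0.3751)–(1.18154, 1.48162, 0.3751)  len=1.3781
  (v6,v9,v10) [-+-] → (-0.162037, 1.78832, 0.3751)–(-0.42168, 1.84758, 0.3751)  len=0.2663
  (v8,v12,v9) [--+] → (-0.800916, 1.76389, 0.3751)–(-0.46392, 2.03262, 0.3751)  len=0.4310
  (v9,v12,v13) [+-+] → (-0.800916, 1.76389, 0.3751)–(-1.87841, 0.904591, 0.3751)  len=1.3782
  (v9,v13,v10) [++-] → (-1.49917, 0.988284, 0.3751)–(-0.42168, 1.84758, 0.3751)  len=1.3782
  (v10,v13,v14) [-+-] → (-1.49917, 0.988284, 0.3751)–(-1.70741, 0.82223, 0.3751)  len=0.2663
  (v12,v16,v13) [--+] → (-1.87841, 0.473543, 0.3751)–(-1.87841, 0.904591, 0.3751)  len=0.4310
  (v13,v16,v17) [+-+] → (-1.87841, 0.473543, 0.3751)–(-1.87841, -0.904591, 0.3751)  len=1.3781
  (v13,v17,v14) [++-] → (-1.70741, -0.555904, 0.3751)–(-1.70741, 0.82223, 0.3751)  len=1.3781
  (v14,v17,v18) [-+-] → (-1.70741, -0.555904, 0.3751)–(-1.70741, -0.82223, 0.3751)  len=0.2663
  (v16,v20,v17) [--+] → (-1.54141, -1.17332, 0.3751)–(-1.87841, -0.904591, 0.3751)  len=0.4310
  (v17,v20,v21) [+-+] → (-1.54141, -1.17332, 0.3751)–(-0.46392, -2.03262, 0.3751)  len=1.3782
  (v17,v21,v18) [++-] → (-0.629915, -1.68153, 0.3751)–(-1.70741, -0.82223, 0.3751)  len=1.3782
  (v18,v21,v22) [-+-] → (-0.629915, -1.68153, 0.3751)–(-0.42168, -1.84758, 0.3751)  len=0.2663
  (v20,v24,v21) [--+] → (-0.043695, -1.93671, 0.3751)–(-0.46392, -2.03262, 0.3751)  len=0.4310
  (v21,v24,v25) [+-+] → (-0.043695, -1.93671, 0.3751)–(1.29988, -1.63, 0.3751)  len=1.3781
  (v21,v25,v22) [++-] → (0.921897, -1.54088, 0.3751)–(-0.42168, -1.84758, 0.3751)  len=1.3781
  (v22,v25,v26) [-+-] → (0.921897, -1.54088, 0.3751)–(1.18154, -1.48162, 0.3751)  len=0.2663
  (v24,v0,v25) [--+] → (1.48689, -1.24166, 0.3751)–(1.29988, -1.63, 0.3751)  len=0.4310
  (v25,v0,v1) [+-+] → (1.48689, -1.24166, 0.3751)–(2.0849, 0, 0.3751)  len=1.3782
  (v25,v1,v26) [++-] → (1.77954, -0.239956, 0.3751)–(1.18154, -1.48162, 0.3751)  len=1.3782
  (v26,v1,v2) [-+-] → (1.77954, -0.239956, 0.3751)–(1.8951, 0, 0.3751)  len=0.2663

Chained into 2 loop(s):
  loop 1: 14 segments, perimeter = 12.6643
  loop 2: 14 segments, perimeter = 11.5114
Total perimeter = 24.176


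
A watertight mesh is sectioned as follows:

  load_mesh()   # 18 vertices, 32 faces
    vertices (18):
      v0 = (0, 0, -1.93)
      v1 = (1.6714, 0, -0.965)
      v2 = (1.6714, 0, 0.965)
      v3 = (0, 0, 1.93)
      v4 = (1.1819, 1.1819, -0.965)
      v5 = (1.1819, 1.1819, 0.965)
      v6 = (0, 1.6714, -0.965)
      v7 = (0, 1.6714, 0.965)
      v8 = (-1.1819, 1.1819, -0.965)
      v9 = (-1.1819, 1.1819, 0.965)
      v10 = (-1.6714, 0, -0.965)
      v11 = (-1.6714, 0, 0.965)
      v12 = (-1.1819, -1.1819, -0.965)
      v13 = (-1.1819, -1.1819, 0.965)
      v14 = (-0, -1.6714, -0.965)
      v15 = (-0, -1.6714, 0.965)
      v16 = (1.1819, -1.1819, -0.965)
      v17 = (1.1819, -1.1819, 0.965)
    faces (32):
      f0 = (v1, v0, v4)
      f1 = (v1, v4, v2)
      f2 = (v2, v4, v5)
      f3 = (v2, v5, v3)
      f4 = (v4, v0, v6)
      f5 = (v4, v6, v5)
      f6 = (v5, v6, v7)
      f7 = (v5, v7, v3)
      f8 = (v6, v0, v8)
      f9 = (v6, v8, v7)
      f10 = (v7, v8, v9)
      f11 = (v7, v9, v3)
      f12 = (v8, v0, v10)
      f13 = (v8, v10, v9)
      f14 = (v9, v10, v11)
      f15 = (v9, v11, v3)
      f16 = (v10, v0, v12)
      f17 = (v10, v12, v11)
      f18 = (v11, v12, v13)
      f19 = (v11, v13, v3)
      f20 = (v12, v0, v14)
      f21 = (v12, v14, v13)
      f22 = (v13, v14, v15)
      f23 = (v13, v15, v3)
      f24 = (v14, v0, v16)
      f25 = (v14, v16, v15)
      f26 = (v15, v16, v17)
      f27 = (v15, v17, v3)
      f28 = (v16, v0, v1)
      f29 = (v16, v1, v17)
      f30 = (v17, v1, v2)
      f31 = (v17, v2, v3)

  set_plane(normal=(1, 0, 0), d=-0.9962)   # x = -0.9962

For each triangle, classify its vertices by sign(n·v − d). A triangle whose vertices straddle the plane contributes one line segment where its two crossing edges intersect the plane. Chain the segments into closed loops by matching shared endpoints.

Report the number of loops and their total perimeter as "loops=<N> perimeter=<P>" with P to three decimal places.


Straddling triangles (12 of 32):
  (v6,v0,v8) [++-] → (-0.9962, 0.9962, -1.11662)–(-0.9962, 1.25881, -0.965)  len=0.3032
  (v6,v8,v7) [+-+] → (-0.9962, 1.25881, -0.965)–(-0.9962, 1.25881, -0.661759)  len=0.3032
  (v7,v8,v9) [+--] → (-0.9962, 1.25881, -0.661759)–(-0.9962, 1.25881, 0.965)  len=1.6268
  (v7,v9,v3) [+-+] → (-0.9962, 1.25881, 0.965)–(-0.9962, 0.9962, 1.11662)  len=0.3032
  (v8,v0,v10) [-+-] → (-0.9962, 0.9962, -1.11662)–(-0.9962, 0, -1.35483)  len=1.0243
  (v9,v11,v3) [--+] → (-0.9962, 0, 1.35483)–(-0.9962, 0.9962, 1.11662)  len=1.0243
  (v10,v0,v12) [-+-] → (-0.9962, 0, -1.35483)–(-0.9962, -0.9962, -1.11662)  len=1.0243
  (v11,v13,v3) [--+] → (-0.9962, -0.9962, 1.11662)–(-0.9962, 0, 1.35483)  len=1.0243
  (v12,v0,v14) [-++] → (-0.9962, -0.9962, -1.11662)–(-0.9962, -1.25881, -0.965)  len=0.3032
  (v12,v14,v13) [-+-] → (-0.9962, -1.25881, -0.965)–(-0.9962, -1.25881, 0.661759)  len=1.6268
  (v13,v14,v15) [-++] → (-0.9962, -1.25881, 0.661759)–(-0.9962, -1.25881, 0.965)  len=0.3032
  (v13,v15,v3) [-++] → (-0.9962, -1.25881, 0.965)–(-0.9962, -0.9962, 1.11662)  len=0.3032

Chained into 1 loop(s):
  loop 1: 12 segments, perimeter = 9.1701
Total perimeter = 9.170

loops=1 perimeter=9.170
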